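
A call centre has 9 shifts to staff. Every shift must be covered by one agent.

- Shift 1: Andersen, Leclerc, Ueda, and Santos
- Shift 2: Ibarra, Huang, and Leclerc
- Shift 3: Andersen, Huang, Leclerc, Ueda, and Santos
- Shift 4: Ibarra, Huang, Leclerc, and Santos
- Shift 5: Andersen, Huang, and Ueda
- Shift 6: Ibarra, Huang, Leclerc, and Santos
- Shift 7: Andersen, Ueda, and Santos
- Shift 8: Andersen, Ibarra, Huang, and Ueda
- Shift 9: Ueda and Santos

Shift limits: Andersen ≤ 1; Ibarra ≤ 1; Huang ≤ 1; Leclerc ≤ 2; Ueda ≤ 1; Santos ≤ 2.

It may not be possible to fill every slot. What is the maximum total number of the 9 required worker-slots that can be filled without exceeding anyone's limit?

Total capacity across all agents is 1+1+1+2+1+2 = 8, and 9 slots are needed, so at most 8 can be filled.
An assignment achieving 8: Shift 1→Leclerc, Shift 2→Ibarra, Shift 3→Santos, Shift 4→Huang, Shift 5→Andersen, Shift 6→Leclerc, Shift 7→Santos, Shift 9→Ueda.
Loads: Andersen 1/1, Ibarra 1/1, Huang 1/1, Leclerc 2/2, Ueda 1/1, Santos 2/2.

8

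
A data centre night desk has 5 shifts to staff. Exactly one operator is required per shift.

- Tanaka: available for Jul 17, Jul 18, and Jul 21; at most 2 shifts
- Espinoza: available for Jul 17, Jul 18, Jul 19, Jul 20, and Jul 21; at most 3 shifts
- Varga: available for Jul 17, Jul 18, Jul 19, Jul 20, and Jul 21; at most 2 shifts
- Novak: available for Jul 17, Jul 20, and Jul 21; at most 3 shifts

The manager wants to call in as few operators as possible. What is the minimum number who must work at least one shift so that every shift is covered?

5 slots to fill and no one can take more than 3, so at least ⌈5/3⌉ = 2 operators are needed.
Tanaka and Espinoza alone can cover everything: Jul 17→Tanaka, Jul 18→Tanaka, Jul 19→Espinoza, Jul 20→Espinoza, Jul 21→Espinoza.

2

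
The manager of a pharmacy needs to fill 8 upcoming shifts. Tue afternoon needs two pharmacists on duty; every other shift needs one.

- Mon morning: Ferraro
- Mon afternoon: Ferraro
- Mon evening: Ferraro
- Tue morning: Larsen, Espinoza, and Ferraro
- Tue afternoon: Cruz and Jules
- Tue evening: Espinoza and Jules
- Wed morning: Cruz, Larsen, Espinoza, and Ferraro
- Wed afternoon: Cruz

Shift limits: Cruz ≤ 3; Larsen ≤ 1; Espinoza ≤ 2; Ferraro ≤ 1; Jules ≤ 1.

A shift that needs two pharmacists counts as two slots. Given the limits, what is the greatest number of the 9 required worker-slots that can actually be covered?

Total capacity across all pharmacists is 3+1+2+1+1 = 8, and 9 slots are needed, so at most 8 can be filled.
Shifts {Mon morning, Mon afternoon} need 2 slots but only Ferraro are available for them, supplying at most 1 — so at least 1 slot must go unfilled.
An assignment achieving 7: Mon morning→Ferraro, Tue morning→Larsen, Tue afternoon→Cruz+Jules, Tue evening→Espinoza, Wed morning→Cruz, Wed afternoon→Cruz.
Loads: Cruz 3/3, Larsen 1/1, Espinoza 1/2, Ferraro 1/1, Jules 1/1.

7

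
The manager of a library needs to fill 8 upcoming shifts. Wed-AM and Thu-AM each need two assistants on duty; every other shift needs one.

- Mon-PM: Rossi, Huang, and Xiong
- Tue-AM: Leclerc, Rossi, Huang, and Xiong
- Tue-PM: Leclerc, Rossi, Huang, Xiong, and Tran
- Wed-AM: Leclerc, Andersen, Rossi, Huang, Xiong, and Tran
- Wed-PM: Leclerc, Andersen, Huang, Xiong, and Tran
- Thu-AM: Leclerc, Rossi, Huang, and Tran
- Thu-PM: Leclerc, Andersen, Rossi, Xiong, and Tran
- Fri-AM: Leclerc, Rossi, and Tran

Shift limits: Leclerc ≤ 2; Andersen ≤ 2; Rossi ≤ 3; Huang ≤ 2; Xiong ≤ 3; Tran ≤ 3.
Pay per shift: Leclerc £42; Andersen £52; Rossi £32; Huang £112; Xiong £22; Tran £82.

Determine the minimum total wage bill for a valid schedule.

£350

Picking the cheapest available assistant for each shift independently would cost £270, but that ignores the shift limits.
An optimal schedule: Mon-PM→Xiong, Tue-AM→Xiong, Tue-PM→Xiong, Wed-AM→Rossi+Andersen, Wed-PM→Leclerc, Thu-AM→Rossi+Leclerc, Thu-PM→Andersen, Fri-AM→Rossi.
Total: 22 + 22 + 22 + 32 + 52 + 42 + 32 + 42 + 52 + 32 = £350.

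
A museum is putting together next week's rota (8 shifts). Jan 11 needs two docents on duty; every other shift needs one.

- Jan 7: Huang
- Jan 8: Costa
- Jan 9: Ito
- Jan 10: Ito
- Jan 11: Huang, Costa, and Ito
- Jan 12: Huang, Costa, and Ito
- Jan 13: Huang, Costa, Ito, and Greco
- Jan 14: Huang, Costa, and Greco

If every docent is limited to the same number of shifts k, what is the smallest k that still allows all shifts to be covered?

With 4 docents and 9 worker-slots to fill, someone must work at least ⌈9/4⌉ = 3 shifts, so k ≥ 3.
k = 3 works: Jan 7→Huang, Jan 8→Costa, Jan 9→Ito, Jan 10→Ito, Jan 11→Huang+Costa, Jan 12→Huang, Jan 13→Ito, Jan 14→Costa.
Loads: Huang 3, Costa 3, Ito 3, Greco 0 — all ≤ 3.

3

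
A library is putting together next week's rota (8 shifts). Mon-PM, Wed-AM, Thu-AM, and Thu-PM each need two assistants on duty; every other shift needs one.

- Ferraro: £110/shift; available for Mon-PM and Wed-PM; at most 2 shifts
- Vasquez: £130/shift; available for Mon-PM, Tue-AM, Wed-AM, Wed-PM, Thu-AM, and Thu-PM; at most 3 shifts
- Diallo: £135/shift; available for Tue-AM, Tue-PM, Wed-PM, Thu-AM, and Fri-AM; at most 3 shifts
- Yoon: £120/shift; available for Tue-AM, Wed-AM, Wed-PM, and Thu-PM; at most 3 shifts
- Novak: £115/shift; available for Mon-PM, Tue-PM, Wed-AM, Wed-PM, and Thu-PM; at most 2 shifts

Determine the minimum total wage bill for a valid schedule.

£1470

Thu-AM can only be covered by Vasquez and Diallo, so that assignment is forced.
Fri-AM can only be covered by Diallo, so that assignment is forced.
Picking the cheapest available assistant for each shift independently would cost £1440, but that ignores the shift limits.
An optimal schedule: Mon-PM→Ferraro+Novak, Tue-AM→Yoon, Tue-PM→Novak, Wed-AM→Yoon+Vasquez, Wed-PM→Ferraro, Thu-AM→Vasquez+Diallo, Thu-PM→Yoon+Vasquez, Fri-AM→Diallo.
Total: 110 + 115 + 120 + 115 + 120 + 130 + 110 + 130 + 135 + 120 + 130 + 135 = £1470.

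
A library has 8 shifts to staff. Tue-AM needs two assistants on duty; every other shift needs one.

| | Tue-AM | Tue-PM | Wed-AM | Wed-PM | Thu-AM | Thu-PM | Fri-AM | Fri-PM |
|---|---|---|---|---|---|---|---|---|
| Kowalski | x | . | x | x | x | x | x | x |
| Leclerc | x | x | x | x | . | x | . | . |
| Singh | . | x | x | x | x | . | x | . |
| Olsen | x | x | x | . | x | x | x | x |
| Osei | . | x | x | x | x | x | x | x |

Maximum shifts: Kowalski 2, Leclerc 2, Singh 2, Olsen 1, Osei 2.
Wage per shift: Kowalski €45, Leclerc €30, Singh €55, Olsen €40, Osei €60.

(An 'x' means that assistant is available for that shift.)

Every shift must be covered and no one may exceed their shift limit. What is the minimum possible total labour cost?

Picking the cheapest available assistant for each shift independently would cost €310, but that ignores the shift limits.
An optimal schedule: Tue-AM→Kowalski+Leclerc, Tue-PM→Leclerc, Wed-AM→Osei, Wed-PM→Singh, Thu-AM→Singh, Thu-PM→Olsen, Fri-AM→Osei, Fri-PM→Kowalski.
Total: 45 + 30 + 30 + 60 + 55 + 55 + 40 + 60 + 45 = €420.

€420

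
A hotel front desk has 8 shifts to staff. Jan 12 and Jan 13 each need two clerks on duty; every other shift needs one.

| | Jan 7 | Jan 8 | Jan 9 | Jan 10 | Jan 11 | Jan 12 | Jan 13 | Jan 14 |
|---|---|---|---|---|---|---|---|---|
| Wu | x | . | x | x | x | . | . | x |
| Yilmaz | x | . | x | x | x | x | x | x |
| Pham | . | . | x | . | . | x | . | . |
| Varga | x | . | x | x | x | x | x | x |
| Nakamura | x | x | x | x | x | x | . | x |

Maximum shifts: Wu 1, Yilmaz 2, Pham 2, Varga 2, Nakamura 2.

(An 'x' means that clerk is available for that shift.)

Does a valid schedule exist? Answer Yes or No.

No

Total capacity is 1+2+2+2+2 = 9 but 10 worker-slots are needed — infeasible.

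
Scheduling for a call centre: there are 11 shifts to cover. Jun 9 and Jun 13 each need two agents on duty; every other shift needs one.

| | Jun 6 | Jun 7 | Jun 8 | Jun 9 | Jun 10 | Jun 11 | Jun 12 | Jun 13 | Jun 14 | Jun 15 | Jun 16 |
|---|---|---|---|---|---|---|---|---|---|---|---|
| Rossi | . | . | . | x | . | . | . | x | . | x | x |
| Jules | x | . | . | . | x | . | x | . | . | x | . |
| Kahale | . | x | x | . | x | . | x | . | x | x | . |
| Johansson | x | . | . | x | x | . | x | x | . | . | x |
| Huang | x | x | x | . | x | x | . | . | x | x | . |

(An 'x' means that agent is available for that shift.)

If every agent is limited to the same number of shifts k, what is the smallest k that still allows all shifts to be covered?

3

With 5 agents and 13 worker-slots to fill, someone must work at least ⌈13/5⌉ = 3 shifts, so k ≥ 3.
k = 3 works: Jun 6→Jules, Jun 7→Kahale, Jun 8→Kahale, Jun 9→Rossi+Johansson, Jun 10→Jules, Jun 11→Huang, Jun 12→Jules, Jun 13→Rossi+Johansson, Jun 14→Kahale, Jun 15→Huang, Jun 16→Rossi.
Loads: Rossi 3, Jules 3, Kahale 3, Johansson 2, Huang 2 — all ≤ 3.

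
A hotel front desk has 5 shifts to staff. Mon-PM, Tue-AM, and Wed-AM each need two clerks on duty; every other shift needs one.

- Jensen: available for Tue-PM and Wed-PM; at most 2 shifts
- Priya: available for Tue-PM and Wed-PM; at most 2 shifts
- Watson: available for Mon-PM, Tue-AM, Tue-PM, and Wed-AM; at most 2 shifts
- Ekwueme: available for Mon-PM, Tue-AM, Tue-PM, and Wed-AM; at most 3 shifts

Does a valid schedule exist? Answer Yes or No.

Total capacity is 9 and 8 slots are needed, so capacity alone doesn't rule it out.
Shifts {Mon-PM, Tue-AM, Wed-AM} need 6 worker-slots in total, but the clerks available for any of those shifts (Watson and Ekwueme) can supply at most 5 among them. So no valid schedule exists.

No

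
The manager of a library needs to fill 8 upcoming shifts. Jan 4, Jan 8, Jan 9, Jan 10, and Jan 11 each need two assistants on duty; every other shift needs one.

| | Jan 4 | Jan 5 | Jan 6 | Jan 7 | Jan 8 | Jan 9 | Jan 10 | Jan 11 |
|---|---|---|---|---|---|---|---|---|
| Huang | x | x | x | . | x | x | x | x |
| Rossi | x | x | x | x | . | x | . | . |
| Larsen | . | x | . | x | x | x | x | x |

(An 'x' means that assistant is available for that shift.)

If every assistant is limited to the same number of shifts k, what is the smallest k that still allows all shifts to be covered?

5

With 3 assistants and 13 worker-slots to fill, someone must work at least ⌈13/3⌉ = 5 shifts, so k ≥ 5.
k = 5 works: Jan 4→Huang+Rossi, Jan 5→Rossi, Jan 6→Huang, Jan 7→Rossi, Jan 8→Huang+Larsen, Jan 9→Rossi+Larsen, Jan 10→Huang+Larsen, Jan 11→Huang+Larsen.
Loads: Huang 5, Rossi 4, Larsen 4 — all ≤ 5.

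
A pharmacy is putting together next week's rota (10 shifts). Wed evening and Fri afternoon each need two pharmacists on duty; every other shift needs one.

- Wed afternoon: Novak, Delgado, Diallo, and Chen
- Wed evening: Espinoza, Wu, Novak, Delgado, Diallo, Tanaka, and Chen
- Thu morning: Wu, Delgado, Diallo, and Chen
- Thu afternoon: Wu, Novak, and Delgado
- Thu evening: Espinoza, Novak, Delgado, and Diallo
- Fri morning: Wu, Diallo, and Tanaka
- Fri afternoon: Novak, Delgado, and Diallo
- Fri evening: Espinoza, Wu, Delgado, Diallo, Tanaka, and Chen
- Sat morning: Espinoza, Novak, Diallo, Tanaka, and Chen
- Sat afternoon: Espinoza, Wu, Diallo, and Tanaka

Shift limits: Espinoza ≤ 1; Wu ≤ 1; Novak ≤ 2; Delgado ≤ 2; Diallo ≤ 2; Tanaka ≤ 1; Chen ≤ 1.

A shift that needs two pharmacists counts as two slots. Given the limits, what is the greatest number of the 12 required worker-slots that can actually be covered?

Total capacity across all pharmacists is 1+1+2+2+2+1+1 = 10, and 12 slots are needed, so at most 10 can be filled.
An assignment achieving 10: Wed afternoon→Novak, Thu morning→Delgado, Thu afternoon→Wu, Thu evening→Espinoza, Fri morning→Diallo, Fri afternoon→Novak+Delgado, Fri evening→Chen, Sat morning→Tanaka, Sat afternoon→Diallo.
Loads: Espinoza 1/1, Wu 1/1, Novak 2/2, Delgado 2/2, Diallo 2/2, Tanaka 1/1, Chen 1/1.

10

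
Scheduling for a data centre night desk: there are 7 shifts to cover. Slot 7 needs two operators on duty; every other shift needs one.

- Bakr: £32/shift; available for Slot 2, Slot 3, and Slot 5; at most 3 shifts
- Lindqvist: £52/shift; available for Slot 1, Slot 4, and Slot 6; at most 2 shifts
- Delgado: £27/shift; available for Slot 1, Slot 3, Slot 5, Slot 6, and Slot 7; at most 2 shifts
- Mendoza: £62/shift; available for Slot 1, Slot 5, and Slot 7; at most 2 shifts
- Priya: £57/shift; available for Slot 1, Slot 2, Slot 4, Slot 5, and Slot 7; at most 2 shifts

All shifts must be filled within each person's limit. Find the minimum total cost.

Picking the cheapest available operator for each shift independently would cost £276, but that ignores the shift limits.
An optimal schedule: Slot 1→Lindqvist, Slot 2→Bakr, Slot 3→Bakr, Slot 4→Lindqvist, Slot 5→Bakr, Slot 6→Delgado, Slot 7→Delgado+Priya.
Total: 52 + 32 + 32 + 52 + 32 + 27 + 27 + 57 = £311.

£311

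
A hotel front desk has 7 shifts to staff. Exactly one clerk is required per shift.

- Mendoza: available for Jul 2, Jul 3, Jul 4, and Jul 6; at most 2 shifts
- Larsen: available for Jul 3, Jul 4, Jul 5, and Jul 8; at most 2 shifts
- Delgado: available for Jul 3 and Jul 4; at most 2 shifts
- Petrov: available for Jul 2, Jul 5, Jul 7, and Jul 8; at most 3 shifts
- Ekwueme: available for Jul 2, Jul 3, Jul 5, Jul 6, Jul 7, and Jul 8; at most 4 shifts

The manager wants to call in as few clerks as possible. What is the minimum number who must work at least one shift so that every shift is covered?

7 slots to fill and no one can take more than 4, so at least ⌈7/4⌉ = 2 clerks are needed.
No set of 2 clerks can cover every shift (each such set leaves at least one shift with no one available or exceeds a cap).
Mendoza, Larsen, and Petrov alone can cover everything: Jul 2→Mendoza, Jul 3→Larsen, Jul 4→Larsen, Jul 5→Petrov, Jul 6→Mendoza, Jul 7→Petrov, Jul 8→Petrov.

3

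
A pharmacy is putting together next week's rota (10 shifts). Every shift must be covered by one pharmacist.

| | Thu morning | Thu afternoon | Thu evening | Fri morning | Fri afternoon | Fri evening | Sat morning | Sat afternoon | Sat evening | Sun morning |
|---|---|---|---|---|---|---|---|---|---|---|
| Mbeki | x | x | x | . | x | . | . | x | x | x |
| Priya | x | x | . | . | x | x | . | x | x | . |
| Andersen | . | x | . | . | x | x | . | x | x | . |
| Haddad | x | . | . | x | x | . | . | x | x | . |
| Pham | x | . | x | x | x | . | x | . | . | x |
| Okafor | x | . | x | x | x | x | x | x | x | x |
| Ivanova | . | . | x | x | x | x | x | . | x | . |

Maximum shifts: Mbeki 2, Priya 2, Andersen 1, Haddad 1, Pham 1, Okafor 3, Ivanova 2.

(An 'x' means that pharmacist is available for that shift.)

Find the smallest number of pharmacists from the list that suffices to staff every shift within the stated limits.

5

10 slots to fill and no one can take more than 3, so at least ⌈10/3⌉ = 4 pharmacists are needed.
Any 4 pharmacists together have capacity at most 3+2+2+2 = 9 < 10 slots, so 4 can never suffice.
Mbeki, Priya, Andersen, Okafor, and Ivanova alone can cover everything: Thu morning→Mbeki, Thu afternoon→Priya, Thu evening→Okafor, Fri morning→Okafor, Fri afternoon→Ivanova, Fri evening→Priya, Sat morning→Okafor, Sat afternoon→Andersen, Sat evening→Ivanova, Sun morning→Mbeki.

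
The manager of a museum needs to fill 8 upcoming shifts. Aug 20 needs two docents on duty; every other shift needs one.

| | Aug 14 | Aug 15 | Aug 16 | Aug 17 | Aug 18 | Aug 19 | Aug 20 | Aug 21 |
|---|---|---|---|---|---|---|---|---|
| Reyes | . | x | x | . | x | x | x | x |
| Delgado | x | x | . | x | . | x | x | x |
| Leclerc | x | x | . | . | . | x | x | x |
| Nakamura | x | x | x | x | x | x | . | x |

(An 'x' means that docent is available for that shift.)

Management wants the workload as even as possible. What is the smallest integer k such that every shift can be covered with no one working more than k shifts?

3

With 4 docents and 9 worker-slots to fill, someone must work at least ⌈9/4⌉ = 3 shifts, so k ≥ 3.
k = 3 works: Aug 14→Delgado, Aug 15→Leclerc, Aug 16→Reyes, Aug 17→Delgado, Aug 18→Reyes, Aug 19→Leclerc, Aug 20→Reyes+Delgado, Aug 21→Leclerc.
Loads: Reyes 3, Delgado 3, Leclerc 3, Nakamura 0 — all ≤ 3.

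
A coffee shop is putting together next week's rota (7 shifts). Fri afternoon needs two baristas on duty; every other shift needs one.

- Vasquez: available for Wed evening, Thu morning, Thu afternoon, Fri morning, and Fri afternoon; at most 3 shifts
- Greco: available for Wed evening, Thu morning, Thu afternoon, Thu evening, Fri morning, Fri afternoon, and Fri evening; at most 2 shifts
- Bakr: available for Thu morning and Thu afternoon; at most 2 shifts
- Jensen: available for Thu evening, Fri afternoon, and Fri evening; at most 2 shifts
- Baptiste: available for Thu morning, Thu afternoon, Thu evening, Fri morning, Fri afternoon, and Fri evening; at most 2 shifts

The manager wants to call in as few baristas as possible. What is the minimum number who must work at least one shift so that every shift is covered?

4

8 slots to fill and no one can take more than 3, so at least ⌈8/3⌉ = 3 baristas are needed.
Any 3 baristas together have capacity at most 3+2+2 = 7 < 8 slots, so 3 can never suffice.
Vasquez, Greco, Bakr, and Jensen alone can cover everything: Wed evening→Vasquez, Thu morning→Bakr, Thu afternoon→Bakr, Thu evening→Greco, Fri morning→Vasquez, Fri afternoon→Vasquez+Jensen, Fri evening→Greco.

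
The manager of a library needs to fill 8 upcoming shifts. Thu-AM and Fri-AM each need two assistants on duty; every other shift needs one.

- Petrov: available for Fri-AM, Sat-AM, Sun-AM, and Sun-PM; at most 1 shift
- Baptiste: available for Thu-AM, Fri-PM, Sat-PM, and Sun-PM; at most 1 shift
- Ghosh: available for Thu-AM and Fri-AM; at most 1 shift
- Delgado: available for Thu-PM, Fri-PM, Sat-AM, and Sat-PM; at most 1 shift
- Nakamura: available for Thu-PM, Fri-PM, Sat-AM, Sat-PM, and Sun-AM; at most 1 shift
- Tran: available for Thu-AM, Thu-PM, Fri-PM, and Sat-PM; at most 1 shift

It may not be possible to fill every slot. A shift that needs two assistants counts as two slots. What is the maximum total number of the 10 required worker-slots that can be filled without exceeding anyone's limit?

6

Total capacity across all assistants is 1+1+1+1+1+1 = 6, and 10 slots are needed, so at most 6 can be filled.
An assignment achieving 6: Thu-AM→Tran, Thu-PM→Delgado, Fri-AM→Petrov+Ghosh, Sun-AM→Nakamura, Sun-PM→Baptiste.
Loads: Petrov 1/1, Baptiste 1/1, Ghosh 1/1, Delgado 1/1, Nakamura 1/1, Tran 1/1.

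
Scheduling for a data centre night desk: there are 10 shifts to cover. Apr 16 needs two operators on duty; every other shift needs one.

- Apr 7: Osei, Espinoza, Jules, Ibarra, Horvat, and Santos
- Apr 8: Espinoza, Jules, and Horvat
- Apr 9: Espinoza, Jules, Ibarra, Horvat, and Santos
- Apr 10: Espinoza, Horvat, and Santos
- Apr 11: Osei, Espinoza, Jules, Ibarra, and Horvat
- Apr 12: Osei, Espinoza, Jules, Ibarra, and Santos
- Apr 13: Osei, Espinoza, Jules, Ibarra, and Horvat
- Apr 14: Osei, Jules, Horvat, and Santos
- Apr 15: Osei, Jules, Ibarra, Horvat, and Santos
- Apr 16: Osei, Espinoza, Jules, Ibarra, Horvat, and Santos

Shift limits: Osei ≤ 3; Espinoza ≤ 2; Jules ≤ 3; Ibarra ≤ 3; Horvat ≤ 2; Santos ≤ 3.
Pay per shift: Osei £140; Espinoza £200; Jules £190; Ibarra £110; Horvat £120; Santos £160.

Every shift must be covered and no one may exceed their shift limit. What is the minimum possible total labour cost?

Picking the cheapest available operator for each shift independently would cost £1250, but that ignores the shift limits.
An optimal schedule: Apr 7→Santos, Apr 8→Horvat, Apr 9→Ibarra, Apr 10→Horvat, Apr 11→Ibarra, Apr 12→Ibarra, Apr 13→Osei, Apr 14→Osei, Apr 15→Santos, Apr 16→Osei+Santos.
Total: 160 + 120 + 110 + 120 + 110 + 110 + 140 + 140 + 160 + 140 + 160 = £1470.

£1470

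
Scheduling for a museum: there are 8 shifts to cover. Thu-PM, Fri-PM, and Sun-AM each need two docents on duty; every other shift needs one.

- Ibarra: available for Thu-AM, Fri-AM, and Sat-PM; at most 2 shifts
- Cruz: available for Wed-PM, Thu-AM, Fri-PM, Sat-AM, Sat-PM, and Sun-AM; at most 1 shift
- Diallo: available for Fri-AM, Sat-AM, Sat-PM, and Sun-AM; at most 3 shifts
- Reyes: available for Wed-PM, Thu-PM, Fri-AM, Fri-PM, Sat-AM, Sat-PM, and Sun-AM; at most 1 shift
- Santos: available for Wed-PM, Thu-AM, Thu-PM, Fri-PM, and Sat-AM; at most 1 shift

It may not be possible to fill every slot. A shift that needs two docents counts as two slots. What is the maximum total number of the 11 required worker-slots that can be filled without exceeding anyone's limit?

8

Total capacity across all docents is 2+1+3+1+1 = 8, and 11 slots are needed, so at most 8 can be filled.
An assignment achieving 8: Wed-PM→Cruz, Thu-AM→Ibarra, Thu-PM→Reyes+Santos, Fri-AM→Ibarra, Sat-AM→Diallo, Sat-PM→Diallo, Sun-AM→Diallo.
Loads: Ibarra 2/2, Cruz 1/1, Diallo 3/3, Reyes 1/1, Santos 1/1.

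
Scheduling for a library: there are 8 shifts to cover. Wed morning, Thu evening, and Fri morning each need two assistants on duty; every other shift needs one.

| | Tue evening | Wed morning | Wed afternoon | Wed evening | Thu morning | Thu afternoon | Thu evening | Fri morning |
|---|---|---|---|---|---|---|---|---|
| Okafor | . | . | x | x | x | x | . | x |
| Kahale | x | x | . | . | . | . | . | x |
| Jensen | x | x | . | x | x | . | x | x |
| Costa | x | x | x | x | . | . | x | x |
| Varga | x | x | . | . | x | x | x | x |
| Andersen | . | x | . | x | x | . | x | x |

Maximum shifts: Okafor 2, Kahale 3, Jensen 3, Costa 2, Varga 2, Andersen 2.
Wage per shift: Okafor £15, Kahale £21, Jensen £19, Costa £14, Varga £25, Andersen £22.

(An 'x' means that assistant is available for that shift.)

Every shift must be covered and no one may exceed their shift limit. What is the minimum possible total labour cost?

£200

Picking the cheapest available assistant for each shift independently would cost £167, but that ignores the shift limits.
An optimal schedule: Tue evening→Kahale, Wed morning→Jensen+Kahale, Wed afternoon→Costa, Wed evening→Costa, Thu morning→Okafor, Thu afternoon→Okafor, Thu evening→Jensen+Andersen, Fri morning→Jensen+Kahale.
Total: 21 + 19 + 21 + 14 + 14 + 15 + 15 + 19 + 22 + 19 + 21 = £200.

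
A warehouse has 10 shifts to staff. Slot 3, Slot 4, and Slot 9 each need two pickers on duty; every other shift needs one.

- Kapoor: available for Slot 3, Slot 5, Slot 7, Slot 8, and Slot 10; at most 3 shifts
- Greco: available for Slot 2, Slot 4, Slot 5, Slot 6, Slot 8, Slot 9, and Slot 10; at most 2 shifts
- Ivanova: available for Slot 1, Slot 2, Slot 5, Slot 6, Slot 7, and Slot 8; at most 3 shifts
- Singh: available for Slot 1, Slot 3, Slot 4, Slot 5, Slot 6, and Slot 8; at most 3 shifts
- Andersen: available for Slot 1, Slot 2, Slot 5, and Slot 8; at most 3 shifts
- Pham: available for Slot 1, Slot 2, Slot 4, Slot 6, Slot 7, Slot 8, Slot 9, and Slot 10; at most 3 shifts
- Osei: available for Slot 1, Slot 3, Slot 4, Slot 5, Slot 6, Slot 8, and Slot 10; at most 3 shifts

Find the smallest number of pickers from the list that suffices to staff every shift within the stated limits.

5

13 slots to fill and no one can take more than 3, so at least ⌈13/3⌉ = 5 pickers are needed.
Kapoor, Greco, Ivanova, Singh, and Pham alone can cover everything: Slot 1→Ivanova, Slot 2→Greco, Slot 3→Kapoor+Singh, Slot 4→Singh+Pham, Slot 5→Ivanova, Slot 6→Ivanova, Slot 7→Kapoor, Slot 8→Singh, Slot 9→Greco+Pham, Slot 10→Kapoor.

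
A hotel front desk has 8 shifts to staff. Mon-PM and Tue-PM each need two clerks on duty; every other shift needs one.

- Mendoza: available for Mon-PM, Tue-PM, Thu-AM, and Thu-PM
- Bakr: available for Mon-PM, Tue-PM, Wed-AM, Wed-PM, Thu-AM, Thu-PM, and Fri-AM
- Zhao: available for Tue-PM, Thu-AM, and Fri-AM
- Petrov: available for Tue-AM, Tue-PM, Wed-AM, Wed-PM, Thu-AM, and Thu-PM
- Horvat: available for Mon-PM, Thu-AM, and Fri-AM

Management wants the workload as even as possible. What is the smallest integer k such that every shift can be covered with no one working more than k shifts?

2

With 5 clerks and 10 worker-slots to fill, someone must work at least ⌈10/5⌉ = 2 shifts, so k ≥ 2.
k = 2 works: Mon-PM→Mendoza+Horvat, Tue-AM→Petrov, Tue-PM→Zhao+Petrov, Wed-AM→Bakr, Wed-PM→Bakr, Thu-AM→Horvat, Thu-PM→Mendoza, Fri-AM→Zhao.
Loads: Mendoza 2, Bakr 2, Zhao 2, Petrov 2, Horvat 2 — all ≤ 2.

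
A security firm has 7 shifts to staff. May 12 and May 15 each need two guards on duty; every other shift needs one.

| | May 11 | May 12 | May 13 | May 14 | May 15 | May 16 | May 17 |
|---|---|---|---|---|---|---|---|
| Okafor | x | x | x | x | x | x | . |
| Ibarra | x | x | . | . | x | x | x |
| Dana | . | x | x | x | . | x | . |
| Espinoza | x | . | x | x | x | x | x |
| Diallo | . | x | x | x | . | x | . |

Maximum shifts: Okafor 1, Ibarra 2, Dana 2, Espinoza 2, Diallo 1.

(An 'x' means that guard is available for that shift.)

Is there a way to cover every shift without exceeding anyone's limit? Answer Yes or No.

No

Total capacity is 1+2+2+2+1 = 8 but 9 worker-slots are needed — infeasible.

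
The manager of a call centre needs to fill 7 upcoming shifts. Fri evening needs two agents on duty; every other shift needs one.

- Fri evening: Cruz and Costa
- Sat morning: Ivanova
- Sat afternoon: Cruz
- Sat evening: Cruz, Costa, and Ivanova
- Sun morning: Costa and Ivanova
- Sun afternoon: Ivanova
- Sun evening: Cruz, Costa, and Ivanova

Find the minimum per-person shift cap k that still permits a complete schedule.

With 3 agents and 8 worker-slots to fill, someone must work at least ⌈8/3⌉ = 3 shifts, so k ≥ 3.
k = 3 works: Fri evening→Cruz+Costa, Sat morning→Ivanova, Sat afternoon→Cruz, Sat evening→Cruz, Sun morning→Costa, Sun afternoon→Ivanova, Sun evening→Costa.
Loads: Cruz 3, Costa 3, Ivanova 2 — all ≤ 3.

3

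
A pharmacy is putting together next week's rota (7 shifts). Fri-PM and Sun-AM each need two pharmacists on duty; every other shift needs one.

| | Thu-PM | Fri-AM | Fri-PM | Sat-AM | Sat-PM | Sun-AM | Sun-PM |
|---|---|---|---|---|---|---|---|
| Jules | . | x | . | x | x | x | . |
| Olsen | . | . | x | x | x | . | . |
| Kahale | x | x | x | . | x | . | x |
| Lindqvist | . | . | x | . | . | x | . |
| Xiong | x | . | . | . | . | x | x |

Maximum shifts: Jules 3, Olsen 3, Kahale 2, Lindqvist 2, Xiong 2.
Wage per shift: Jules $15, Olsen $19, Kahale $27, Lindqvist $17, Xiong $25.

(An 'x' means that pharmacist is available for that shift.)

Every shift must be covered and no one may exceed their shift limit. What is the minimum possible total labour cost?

Picking the cheapest available pharmacist for each shift independently would cost $163, but that ignores the shift limits.
An optimal schedule: Thu-PM→Xiong, Fri-AM→Jules, Fri-PM→Lindqvist+Olsen, Sat-AM→Jules, Sat-PM→Olsen, Sun-AM→Jules+Lindqvist, Sun-PM→Xiong.
Total: 25 + 15 + 17 + 19 + 15 + 19 + 15 + 17 + 25 = $167.

$167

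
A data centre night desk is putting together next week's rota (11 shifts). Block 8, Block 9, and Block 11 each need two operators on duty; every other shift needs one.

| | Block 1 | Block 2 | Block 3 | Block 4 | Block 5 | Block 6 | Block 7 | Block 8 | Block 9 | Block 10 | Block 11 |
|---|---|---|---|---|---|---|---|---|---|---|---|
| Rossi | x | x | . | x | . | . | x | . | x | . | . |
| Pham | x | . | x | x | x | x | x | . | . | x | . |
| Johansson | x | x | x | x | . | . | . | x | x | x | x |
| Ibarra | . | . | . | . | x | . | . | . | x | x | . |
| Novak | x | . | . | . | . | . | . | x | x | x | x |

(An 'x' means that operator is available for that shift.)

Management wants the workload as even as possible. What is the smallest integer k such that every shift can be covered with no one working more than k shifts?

With 5 operators and 14 worker-slots to fill, someone must work at least ⌈14/5⌉ = 3 shifts, so k ≥ 3.
k = 3 works: Block 1→Johansson, Block 2→Rossi, Block 3→Pham, Block 4→Rossi, Block 5→Pham, Block 6→Pham, Block 7→Rossi, Block 8→Johansson+Novak, Block 9→Ibarra+Novak, Block 10→Ibarra, Block 11→Johansson+Novak.
Loads: Rossi 3, Pham 3, Johansson 3, Ibarra 2, Novak 3 — all ≤ 3.

3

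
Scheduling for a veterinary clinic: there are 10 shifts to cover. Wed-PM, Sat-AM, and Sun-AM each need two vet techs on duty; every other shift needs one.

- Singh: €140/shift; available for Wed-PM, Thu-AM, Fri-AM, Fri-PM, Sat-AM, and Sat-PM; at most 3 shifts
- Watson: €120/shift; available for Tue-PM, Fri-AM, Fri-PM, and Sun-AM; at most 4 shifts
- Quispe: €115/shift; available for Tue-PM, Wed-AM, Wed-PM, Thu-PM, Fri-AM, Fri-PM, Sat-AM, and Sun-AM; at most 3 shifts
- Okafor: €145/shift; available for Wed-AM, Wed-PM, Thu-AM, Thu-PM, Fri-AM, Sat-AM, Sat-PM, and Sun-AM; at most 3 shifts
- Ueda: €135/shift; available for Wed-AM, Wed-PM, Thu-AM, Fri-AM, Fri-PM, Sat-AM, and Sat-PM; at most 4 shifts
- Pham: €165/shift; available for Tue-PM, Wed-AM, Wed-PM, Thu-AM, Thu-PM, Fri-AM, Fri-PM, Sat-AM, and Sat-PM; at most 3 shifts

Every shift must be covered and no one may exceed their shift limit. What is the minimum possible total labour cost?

Picking the cheapest available vet tech for each shift independently would cost €1580, but that ignores the shift limits.
An optimal schedule: Tue-PM→Watson, Wed-AM→Quispe, Wed-PM→Ueda+Singh, Thu-AM→Ueda, Thu-PM→Quispe, Fri-AM→Watson, Fri-PM→Watson, Sat-AM→Ueda+Singh, Sat-PM→Ueda, Sun-AM→Quispe+Watson.
Total: 120 + 115 + 135 + 140 + 135 + 115 + 120 + 120 + 135 + 140 + 135 + 115 + 120 = €1645.

€1645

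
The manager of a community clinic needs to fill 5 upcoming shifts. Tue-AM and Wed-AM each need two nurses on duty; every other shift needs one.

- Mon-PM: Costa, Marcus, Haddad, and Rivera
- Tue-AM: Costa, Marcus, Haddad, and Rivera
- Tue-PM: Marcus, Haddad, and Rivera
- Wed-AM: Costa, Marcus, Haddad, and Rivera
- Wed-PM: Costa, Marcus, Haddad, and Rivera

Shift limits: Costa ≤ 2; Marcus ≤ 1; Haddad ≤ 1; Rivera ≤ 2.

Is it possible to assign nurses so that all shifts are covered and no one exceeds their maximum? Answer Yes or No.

Shifts {Mon-PM, Tue-AM, Tue-PM, Wed-AM, Wed-PM} need 7 worker-slots in total, but the nurses available for any of those shifts (Costa, Marcus, Haddad, and Rivera) can supply at most 6 among them. So no valid schedule exists.

No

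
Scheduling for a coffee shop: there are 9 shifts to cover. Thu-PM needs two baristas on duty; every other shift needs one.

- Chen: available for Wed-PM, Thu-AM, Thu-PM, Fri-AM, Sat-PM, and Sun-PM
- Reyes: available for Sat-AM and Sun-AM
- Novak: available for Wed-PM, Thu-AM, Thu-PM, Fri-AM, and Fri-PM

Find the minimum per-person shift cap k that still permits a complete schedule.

With 3 baristas and 10 worker-slots to fill, someone must work at least ⌈10/3⌉ = 4 shifts, so k ≥ 4.
k = 4 works: Wed-PM→Chen, Thu-AM→Novak, Thu-PM→Chen+Novak, Fri-AM→Novak, Fri-PM→Novak, Sat-AM→Reyes, Sat-PM→Chen, Sun-AM→Reyes, Sun-PM→Chen.
Loads: Chen 4, Reyes 2, Novak 4 — all ≤ 4.

4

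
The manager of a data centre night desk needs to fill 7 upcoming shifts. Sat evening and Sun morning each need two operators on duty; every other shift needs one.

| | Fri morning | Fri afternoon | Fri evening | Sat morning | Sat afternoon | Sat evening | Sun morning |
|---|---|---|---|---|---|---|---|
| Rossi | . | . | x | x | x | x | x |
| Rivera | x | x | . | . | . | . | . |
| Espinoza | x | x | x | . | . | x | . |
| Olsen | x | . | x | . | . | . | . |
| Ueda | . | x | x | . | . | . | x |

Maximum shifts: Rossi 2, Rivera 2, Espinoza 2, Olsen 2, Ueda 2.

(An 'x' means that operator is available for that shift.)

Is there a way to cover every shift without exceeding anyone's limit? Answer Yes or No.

No

Total capacity is 10 and 9 slots are needed, so capacity alone doesn't rule it out.
Shifts {Sat morning, Sat afternoon, Sat evening} need 4 worker-slots in total, but the operators available for any of those shifts (Rossi and Espinoza) can supply at most 3 among them. So no valid schedule exists.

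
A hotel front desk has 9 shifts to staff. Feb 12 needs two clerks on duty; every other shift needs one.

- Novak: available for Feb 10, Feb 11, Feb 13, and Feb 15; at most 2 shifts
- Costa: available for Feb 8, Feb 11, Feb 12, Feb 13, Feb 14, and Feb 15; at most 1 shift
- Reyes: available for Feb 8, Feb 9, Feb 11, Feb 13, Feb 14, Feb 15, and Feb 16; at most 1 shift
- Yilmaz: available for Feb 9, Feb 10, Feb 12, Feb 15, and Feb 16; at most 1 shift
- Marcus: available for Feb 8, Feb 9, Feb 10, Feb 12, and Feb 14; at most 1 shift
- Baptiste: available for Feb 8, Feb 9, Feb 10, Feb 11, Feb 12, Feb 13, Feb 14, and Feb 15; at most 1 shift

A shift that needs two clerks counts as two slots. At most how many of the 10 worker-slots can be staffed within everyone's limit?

7

Total capacity across all clerks is 2+1+1+1+1+1 = 7, and 10 slots are needed, so at most 7 can be filled.
An assignment achieving 7: Feb 8→Costa, Feb 9→Yilmaz, Feb 10→Novak, Feb 11→Novak, Feb 12→Marcus+Baptiste, Feb 16→Reyes.
Loads: Novak 2/2, Costa 1/1, Reyes 1/1, Yilmaz 1/1, Marcus 1/1, Baptiste 1/1.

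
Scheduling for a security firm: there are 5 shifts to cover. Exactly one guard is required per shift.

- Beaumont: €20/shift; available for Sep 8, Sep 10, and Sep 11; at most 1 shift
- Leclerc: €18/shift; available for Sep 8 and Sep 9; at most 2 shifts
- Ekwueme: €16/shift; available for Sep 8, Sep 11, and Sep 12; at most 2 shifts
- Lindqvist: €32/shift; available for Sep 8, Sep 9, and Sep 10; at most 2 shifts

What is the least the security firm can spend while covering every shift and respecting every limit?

Sep 12 can only be covered by Ekwueme, so that assignment is forced.
Picking the cheapest available guard for each shift independently would cost €86, but that ignores the shift limits.
An optimal schedule: Sep 8→Leclerc, Sep 9→Leclerc, Sep 10→Beaumont, Sep 11→Ekwueme, Sep 12→Ekwueme.
Total: 18 + 18 + 20 + 16 + 16 = €88.

€88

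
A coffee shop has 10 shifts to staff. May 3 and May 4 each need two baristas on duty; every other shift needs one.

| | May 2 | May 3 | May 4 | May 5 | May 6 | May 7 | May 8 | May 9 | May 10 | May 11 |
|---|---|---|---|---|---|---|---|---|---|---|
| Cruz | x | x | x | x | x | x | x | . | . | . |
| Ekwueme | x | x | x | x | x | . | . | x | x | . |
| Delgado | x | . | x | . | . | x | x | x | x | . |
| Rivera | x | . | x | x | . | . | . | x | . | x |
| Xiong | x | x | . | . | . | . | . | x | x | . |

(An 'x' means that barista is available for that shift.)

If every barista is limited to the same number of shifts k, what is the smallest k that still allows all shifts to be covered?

With 5 baristas and 12 worker-slots to fill, someone must work at least ⌈12/5⌉ = 3 shifts, so k ≥ 3.
k = 3 works: May 2→Delgado, May 3→Ekwueme+Xiong, May 4→Delgado+Rivera, May 5→Ekwueme, May 6→Cruz, May 7→Cruz, May 8→Cruz, May 9→Delgado, May 10→Ekwueme, May 11→Rivera.
Loads: Cruz 3, Ekwueme 3, Delgado 3, Rivera 2, Xiong 1 — all ≤ 3.

3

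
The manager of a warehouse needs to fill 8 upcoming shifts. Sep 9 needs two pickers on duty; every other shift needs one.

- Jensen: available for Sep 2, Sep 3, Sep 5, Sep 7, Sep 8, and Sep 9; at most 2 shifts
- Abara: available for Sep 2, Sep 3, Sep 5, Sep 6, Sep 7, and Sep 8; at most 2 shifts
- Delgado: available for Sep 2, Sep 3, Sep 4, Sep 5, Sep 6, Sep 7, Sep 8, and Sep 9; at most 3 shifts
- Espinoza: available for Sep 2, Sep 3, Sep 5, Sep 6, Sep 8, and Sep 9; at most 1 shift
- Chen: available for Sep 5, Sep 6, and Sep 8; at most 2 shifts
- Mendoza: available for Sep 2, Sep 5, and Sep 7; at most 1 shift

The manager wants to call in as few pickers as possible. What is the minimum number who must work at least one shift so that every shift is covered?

4

9 slots to fill and no one can take more than 3, so at least ⌈9/3⌉ = 3 pickers are needed.
Any 3 pickers together have capacity at most 3+2+2 = 7 < 9 slots, so 3 can never suffice.
Jensen, Abara, Delgado, and Chen alone can cover everything: Sep 2→Jensen, Sep 3→Abara, Sep 4→Delgado, Sep 5→Chen, Sep 6→Abara, Sep 7→Delgado, Sep 8→Chen, Sep 9→Jensen+Delgado.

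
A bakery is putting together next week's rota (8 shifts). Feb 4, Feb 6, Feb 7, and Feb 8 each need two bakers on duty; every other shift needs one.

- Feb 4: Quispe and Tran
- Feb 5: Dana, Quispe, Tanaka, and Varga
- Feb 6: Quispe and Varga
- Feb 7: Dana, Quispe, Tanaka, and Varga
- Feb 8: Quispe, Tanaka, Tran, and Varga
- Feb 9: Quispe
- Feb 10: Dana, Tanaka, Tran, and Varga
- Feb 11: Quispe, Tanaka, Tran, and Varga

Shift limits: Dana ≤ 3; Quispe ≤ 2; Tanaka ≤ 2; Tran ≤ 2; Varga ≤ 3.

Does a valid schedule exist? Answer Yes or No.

No

Total capacity is 12 and 12 slots are needed, so capacity alone doesn't rule it out.
Shifts {Feb 4, Feb 6, Feb 9} need 5 worker-slots in total, but the bakers available for any of those shifts (Quispe, Tran, and Varga) can supply at most 4 among them. So no valid schedule exists.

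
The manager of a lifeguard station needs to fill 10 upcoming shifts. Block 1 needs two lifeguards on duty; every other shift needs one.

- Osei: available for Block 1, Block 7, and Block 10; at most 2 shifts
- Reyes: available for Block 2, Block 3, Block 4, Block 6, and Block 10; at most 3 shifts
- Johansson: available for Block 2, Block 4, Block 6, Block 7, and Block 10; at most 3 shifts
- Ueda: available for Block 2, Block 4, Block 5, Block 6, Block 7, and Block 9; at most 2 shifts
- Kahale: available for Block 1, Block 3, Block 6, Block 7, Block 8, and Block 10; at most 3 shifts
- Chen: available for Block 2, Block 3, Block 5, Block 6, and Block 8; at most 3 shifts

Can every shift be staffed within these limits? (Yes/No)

Yes

Block 1 can only be covered by Osei and Kahale, so that assignment is forced.
Block 9 can only be covered by Ueda, so that assignment is forced.
One valid schedule: Block 1→Osei+Kahale, Block 2→Reyes, Block 3→Reyes, Block 4→Reyes, Block 5→Ueda, Block 6→Johansson, Block 7→Osei, Block 8→Kahale, Block 9→Ueda, Block 10→Johansson.
Loads: Osei 2/2, Reyes 3/3, Johansson 2/3, Ueda 2/2, Kahale 2/3, Chen 0/3 — all within limits.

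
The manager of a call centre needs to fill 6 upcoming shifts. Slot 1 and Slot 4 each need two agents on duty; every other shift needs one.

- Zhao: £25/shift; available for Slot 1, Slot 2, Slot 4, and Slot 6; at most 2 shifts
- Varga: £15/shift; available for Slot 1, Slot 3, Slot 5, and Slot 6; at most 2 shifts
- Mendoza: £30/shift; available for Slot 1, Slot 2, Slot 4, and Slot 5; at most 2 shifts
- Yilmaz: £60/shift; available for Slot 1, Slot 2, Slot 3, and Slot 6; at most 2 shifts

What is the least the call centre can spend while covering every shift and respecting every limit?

Slot 4 can only be covered by Zhao and Mendoza, so that assignment is forced.
Picking the cheapest available agent for each shift independently would cost £165, but that ignores the shift limits.
An optimal schedule: Slot 1→Mendoza+Yilmaz, Slot 2→Zhao, Slot 3→Varga, Slot 4→Zhao+Mendoza, Slot 5→Varga, Slot 6→Yilmaz.
Total: 30 + 60 + 25 + 15 + 25 + 30 + 15 + 60 = £260.

£260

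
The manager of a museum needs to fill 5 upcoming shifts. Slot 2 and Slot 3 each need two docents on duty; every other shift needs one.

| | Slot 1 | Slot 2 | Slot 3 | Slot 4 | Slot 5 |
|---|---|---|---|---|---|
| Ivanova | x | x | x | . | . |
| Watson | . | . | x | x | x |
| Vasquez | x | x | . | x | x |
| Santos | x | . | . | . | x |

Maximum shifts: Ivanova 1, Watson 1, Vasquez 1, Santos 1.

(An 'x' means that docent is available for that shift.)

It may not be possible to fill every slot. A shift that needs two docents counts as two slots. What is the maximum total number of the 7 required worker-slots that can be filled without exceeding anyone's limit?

Total capacity across all docents is 1+1+1+1 = 4, and 7 slots are needed, so at most 4 can be filled.
An assignment achieving 4: Slot 1→Santos, Slot 2→Ivanova+Vasquez, Slot 3→Watson.
Loads: Ivanova 1/1, Watson 1/1, Vasquez 1/1, Santos 1/1.

4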